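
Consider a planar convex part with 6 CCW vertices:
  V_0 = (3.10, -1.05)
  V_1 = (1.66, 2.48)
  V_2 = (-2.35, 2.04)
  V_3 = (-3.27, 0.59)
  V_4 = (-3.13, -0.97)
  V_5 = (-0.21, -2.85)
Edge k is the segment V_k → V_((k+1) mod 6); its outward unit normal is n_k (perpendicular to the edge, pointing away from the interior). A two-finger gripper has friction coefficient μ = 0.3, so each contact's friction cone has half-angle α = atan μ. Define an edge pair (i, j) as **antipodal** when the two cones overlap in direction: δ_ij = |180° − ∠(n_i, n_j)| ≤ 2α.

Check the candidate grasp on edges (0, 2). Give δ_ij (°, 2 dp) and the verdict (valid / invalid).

α = atan 0.3 = 16.70°;  2α = 33.40°
edge 0: e_0 = (-1.44, +3.53);  n_0 = (+0.9259, +0.3777)
edge 2: e_2 = (-0.92, -1.45);  n_2 = (-0.8444, +0.5357)
∠(n_0, n_2) = 125.41°
δ = |180° − 125.41°| = 54.59°
54.59° > 2α = 33.40°  →  invalid

δ = 54.59°, invalid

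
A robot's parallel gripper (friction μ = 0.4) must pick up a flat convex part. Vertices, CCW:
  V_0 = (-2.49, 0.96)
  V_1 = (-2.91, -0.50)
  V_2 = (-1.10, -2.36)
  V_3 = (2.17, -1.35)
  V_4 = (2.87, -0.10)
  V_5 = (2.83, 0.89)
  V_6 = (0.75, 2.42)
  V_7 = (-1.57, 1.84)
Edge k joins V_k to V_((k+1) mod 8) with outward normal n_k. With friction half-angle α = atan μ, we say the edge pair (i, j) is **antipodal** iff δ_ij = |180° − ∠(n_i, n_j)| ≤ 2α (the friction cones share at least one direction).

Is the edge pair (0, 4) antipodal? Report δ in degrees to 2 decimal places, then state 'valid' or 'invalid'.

δ = 18.36°, valid

α = atan 0.4 = 21.80°;  2α = 43.60°
edge 0: e_0 = (-0.42, -1.46);  n_0 = (-0.9610, +0.2765)
edge 4: e_4 = (-0.04, +0.99);  n_4 = (+0.9992, +0.0404)
∠(n_0, n_4) = 161.64°
δ = |180° − 161.64°| = 18.36°
18.36° ≤ 2α = 43.60°  →  valid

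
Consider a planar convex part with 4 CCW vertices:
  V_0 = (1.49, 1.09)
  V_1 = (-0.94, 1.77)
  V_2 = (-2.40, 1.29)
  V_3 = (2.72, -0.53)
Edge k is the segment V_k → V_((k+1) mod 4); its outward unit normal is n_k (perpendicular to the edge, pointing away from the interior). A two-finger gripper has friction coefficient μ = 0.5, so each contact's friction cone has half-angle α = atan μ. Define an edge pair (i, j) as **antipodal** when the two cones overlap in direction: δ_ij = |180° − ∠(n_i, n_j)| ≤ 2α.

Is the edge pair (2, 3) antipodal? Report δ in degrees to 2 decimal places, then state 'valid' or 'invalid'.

δ = 33.22°, valid

α = atan 0.5 = 26.57°;  2α = 53.13°
edge 2: e_2 = (+5.12, -1.82);  n_2 = (-0.3349, -0.9422)
edge 3: e_3 = (-1.23, +1.62);  n_3 = (+0.7964, +0.6047)
∠(n_2, n_3) = 146.78°
δ = |180° − 146.78°| = 33.22°
33.22° ≤ 2α = 53.13°  →  valid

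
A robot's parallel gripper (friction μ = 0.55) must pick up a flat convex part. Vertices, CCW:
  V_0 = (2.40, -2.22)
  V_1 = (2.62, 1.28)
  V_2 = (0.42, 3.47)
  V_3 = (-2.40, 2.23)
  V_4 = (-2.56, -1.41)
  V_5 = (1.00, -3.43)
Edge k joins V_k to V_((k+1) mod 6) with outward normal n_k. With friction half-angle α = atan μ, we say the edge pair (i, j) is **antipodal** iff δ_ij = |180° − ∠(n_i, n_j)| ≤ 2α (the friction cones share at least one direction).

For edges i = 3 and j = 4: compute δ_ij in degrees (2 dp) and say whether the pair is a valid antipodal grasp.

α = atan 0.55 = 28.81°;  2α = 57.62°
edge 3: e_3 = (-0.16, -3.64);  n_3 = (-0.9990, +0.0439)
edge 4: e_4 = (+3.56, -2.02);  n_4 = (-0.4935, -0.8697)
∠(n_3, n_4) = 62.95°
δ = |180° − 62.95°| = 117.05°
117.05° > 2α = 57.62°  →  invalid

δ = 117.05°, invalid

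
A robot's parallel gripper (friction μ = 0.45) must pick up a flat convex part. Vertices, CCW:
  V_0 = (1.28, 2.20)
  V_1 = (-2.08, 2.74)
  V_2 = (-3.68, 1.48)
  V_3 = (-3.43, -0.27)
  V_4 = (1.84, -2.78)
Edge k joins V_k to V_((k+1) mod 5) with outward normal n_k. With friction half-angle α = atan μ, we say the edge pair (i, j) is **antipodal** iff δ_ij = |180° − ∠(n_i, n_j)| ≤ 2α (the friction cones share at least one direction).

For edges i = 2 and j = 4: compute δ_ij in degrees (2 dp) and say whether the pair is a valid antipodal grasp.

δ = 1.71°, valid

α = atan 0.45 = 24.23°;  2α = 48.46°
edge 2: e_2 = (+0.25, -1.75);  n_2 = (-0.9899, -0.1414)
edge 4: e_4 = (-0.56, +4.98);  n_4 = (+0.9937, +0.1117)
∠(n_2, n_4) = 178.29°
δ = |180° − 178.29°| = 1.71°
1.71° ≤ 2α = 48.46°  →  valid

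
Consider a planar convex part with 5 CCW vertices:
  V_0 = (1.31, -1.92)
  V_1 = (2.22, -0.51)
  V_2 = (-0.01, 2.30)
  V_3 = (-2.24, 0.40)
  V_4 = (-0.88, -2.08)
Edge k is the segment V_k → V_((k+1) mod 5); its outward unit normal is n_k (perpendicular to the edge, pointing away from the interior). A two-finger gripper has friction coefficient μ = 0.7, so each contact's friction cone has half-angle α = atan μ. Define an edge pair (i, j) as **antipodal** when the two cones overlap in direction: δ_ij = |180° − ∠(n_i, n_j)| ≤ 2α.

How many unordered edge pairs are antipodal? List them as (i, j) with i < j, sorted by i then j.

α = atan 0.7 = 34.99°;  2α = 69.98°
n_0 = (+0.8402, -0.5423)
n_1 = (+0.7833, +0.6216)
n_2 = (-0.6485, +0.7612)
n_3 = (-0.8768, -0.4808)
n_4 = (+0.0729, -0.9973)
  (0,1): δ = 108.73°  ·
  (0,2): δ = 16.73°  ✓
  (0,3): δ = 61.58°  ✓
  (0,4): δ = 127.02°  ·
  (1,2): δ = 88.00°  ·
  (1,3): δ = 9.70°  ✓
  (1,4): δ = 55.74°  ✓
  (2,3): δ = 101.69°  ·
  (2,4): δ = 36.25°  ✓
  (3,4): δ = 114.56°  ·
antipodal pairs: 5

count = 5; pairs: (0,2), (0,3), (1,3), (1,4), (2,4)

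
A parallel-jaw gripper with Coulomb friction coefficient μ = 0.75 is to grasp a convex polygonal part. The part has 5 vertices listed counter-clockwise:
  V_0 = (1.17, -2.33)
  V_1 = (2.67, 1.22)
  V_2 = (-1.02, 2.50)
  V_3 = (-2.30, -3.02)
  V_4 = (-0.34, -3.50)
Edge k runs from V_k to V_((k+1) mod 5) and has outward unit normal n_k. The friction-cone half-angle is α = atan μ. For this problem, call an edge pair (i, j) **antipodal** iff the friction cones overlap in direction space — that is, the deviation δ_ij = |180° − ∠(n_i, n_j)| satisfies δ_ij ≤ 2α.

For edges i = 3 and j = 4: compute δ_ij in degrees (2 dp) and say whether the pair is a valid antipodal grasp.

δ = 128.47°, invalid

α = atan 0.75 = 36.87°;  2α = 73.74°
edge 3: e_3 = (+1.96, -0.48);  n_3 = (-0.2379, -0.9713)
edge 4: e_4 = (+1.51, +1.17);  n_4 = (+0.6125, -0.7905)
∠(n_3, n_4) = 51.53°
δ = |180° − 51.53°| = 128.47°
128.47° > 2α = 73.74°  →  invalid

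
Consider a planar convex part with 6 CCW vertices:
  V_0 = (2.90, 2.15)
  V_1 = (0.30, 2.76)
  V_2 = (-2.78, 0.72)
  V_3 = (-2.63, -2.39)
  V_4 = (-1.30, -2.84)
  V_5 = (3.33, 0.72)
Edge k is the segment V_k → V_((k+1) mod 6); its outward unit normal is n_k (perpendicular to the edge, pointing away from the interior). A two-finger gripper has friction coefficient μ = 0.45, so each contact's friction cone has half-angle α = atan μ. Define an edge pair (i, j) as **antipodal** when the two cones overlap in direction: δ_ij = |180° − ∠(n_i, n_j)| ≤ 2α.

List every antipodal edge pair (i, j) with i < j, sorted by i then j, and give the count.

α = atan 0.45 = 24.23°;  2α = 48.46°
n_0 = (+0.2284, +0.9736)
n_1 = (-0.5522, +0.8337)
n_2 = (-0.9988, -0.0482)
n_3 = (-0.3205, -0.9472)
n_4 = (+0.6095, -0.7928)
n_5 = (+0.9576, +0.2880)
  (0,1): δ = 133.28°  ·
  (0,2): δ = 74.04°  ·
  (0,3): δ = 5.49°  ✓
  (0,4): δ = 50.76°  ·
  (0,5): δ = 119.94°  ·
  (1,2): δ = 120.76°  ·
  (1,3): δ = 52.21°  ·
  (1,4): δ = 4.04°  ✓
  (1,5): δ = 73.22°  ·
  (2,3): δ = 111.45°  ·
  (2,4): δ = 55.20°  ·
  (2,5): δ = 13.97°  ✓
  (3,4): δ = 123.75°  ·
  (3,5): δ = 54.57°  ·
  (4,5): δ = 110.82°  ·
antipodal pairs: 3

count = 3; pairs: (0,3), (1,4), (2,5)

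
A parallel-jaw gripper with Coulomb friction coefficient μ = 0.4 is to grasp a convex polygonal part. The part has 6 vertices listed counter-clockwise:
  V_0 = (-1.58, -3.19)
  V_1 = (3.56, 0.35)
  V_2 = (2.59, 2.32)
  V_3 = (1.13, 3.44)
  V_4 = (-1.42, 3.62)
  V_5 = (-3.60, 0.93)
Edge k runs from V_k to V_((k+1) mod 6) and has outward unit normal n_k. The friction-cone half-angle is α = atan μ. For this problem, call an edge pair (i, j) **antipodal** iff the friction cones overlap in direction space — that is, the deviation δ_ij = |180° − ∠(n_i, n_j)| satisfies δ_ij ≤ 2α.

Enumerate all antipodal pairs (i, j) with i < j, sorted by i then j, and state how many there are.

count = 4; pairs: (0,3), (0,4), (1,5), (2,5)

α = atan 0.4 = 21.80°;  2α = 43.60°
n_0 = (+0.5672, -0.8236)
n_1 = (+0.8971, +0.4417)
n_2 = (+0.6087, +0.7934)
n_3 = (+0.0704, +0.9975)
n_4 = (-0.7769, +0.6296)
n_5 = (-0.8979, -0.4402)
  (0,1): δ = 98.34°  ·
  (0,2): δ = 72.05°  ·
  (0,3): δ = 38.59°  ✓
  (0,4): δ = 16.42°  ✓
  (0,5): δ = 81.56°  ·
  (1,2): δ = 153.71°  ·
  (1,3): δ = 120.25°  ·
  (1,4): δ = 65.24°  ·
  (1,5): δ = 0.10°  ✓
  (2,3): δ = 146.55°  ·
  (2,4): δ = 91.53°  ·
  (2,5): δ = 26.39°  ✓
  (3,4): δ = 124.98°  ·
  (3,5): δ = 59.84°  ·
  (4,5): δ = 114.86°  ·
antipodal pairs: 4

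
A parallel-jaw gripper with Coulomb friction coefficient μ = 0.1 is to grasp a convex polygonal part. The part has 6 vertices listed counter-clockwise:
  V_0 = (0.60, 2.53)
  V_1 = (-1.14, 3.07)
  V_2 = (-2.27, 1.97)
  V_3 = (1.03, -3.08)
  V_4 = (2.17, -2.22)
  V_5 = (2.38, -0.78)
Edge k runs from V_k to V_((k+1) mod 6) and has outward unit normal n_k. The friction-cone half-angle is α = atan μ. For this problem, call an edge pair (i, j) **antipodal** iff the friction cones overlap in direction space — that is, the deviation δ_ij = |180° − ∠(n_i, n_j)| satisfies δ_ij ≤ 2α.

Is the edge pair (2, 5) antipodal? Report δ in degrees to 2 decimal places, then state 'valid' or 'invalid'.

δ = 4.89°, valid

α = atan 0.1 = 5.71°;  2α = 11.42°
edge 2: e_2 = (+3.30, -5.05);  n_2 = (-0.8371, -0.5470)
edge 5: e_5 = (-1.78, +3.31);  n_5 = (+0.8807, +0.4736)
∠(n_2, n_5) = 175.11°
δ = |180° − 175.11°| = 4.89°
4.89° ≤ 2α = 11.42°  →  valid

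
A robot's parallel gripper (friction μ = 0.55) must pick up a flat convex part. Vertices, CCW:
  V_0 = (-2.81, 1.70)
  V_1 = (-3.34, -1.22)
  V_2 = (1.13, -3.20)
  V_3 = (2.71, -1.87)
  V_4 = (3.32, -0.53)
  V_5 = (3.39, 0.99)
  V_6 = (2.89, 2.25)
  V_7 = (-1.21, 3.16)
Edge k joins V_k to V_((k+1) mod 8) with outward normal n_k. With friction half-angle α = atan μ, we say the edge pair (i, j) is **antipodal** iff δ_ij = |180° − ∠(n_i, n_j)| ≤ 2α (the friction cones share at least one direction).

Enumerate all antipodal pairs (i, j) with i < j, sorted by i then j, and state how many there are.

count = 10; pairs: (0,2), (0,3), (0,4), (0,5), (1,5), (1,6), (2,6), (2,7), (3,7), (4,7)

α = atan 0.55 = 28.81°;  2α = 57.62°
n_0 = (-0.9839, +0.1786)
n_1 = (-0.4050, -0.9143)
n_2 = (+0.6440, -0.7650)
n_3 = (+0.9101, -0.4143)
n_4 = (+0.9989, -0.0460)
n_5 = (+0.9295, +0.3688)
n_6 = (+0.2167, +0.9762)
n_7 = (-0.6741, +0.7387)
  (0,1): δ = 103.60°  ·
  (0,2): δ = 39.62°  ✓
  (0,3): δ = 14.19°  ✓
  (0,4): δ = 7.65°  ✓
  (0,5): δ = 31.93°  ✓
  (0,6): δ = 87.77°  ·
  (0,7): δ = 142.67°  ·
  (1,2): δ = 116.02°  ·
  (1,3): δ = 90.59°  ·
  (1,4): δ = 68.75°  ·
  (1,5): δ = 44.46°  ✓
  (1,6): δ = 11.38°  ✓
  (1,7): δ = 66.27°  ·
  (2,3): δ = 154.57°  ·
  (2,4): δ = 132.73°  ·
  (2,5): δ = 108.45°  ·
  (2,6): δ = 52.60°  ✓
  (2,7): δ = 2.29°  ✓
  (3,4): δ = 158.16°  ·
  (3,5): δ = 133.88°  ·
  (3,6): δ = 78.04°  ·
  (3,7): δ = 23.14°  ✓
  (4,5): δ = 155.72°  ·
  (4,6): δ = 99.88°  ·
  (4,7): δ = 44.98°  ✓
  (5,6): δ = 124.16°  ·
  (5,7): δ = 69.26°  ·
  (6,7): δ = 125.11°  ·
antipodal pairs: 10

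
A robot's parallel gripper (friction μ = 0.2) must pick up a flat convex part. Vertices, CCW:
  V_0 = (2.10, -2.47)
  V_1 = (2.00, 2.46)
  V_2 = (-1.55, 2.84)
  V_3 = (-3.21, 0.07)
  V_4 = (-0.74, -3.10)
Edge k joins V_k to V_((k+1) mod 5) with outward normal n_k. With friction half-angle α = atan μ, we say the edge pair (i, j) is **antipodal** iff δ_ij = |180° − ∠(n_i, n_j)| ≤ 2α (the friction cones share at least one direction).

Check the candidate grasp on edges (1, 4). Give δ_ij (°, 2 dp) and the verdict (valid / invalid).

δ = 18.62°, valid

α = atan 0.2 = 11.31°;  2α = 22.62°
edge 1: e_1 = (-3.55, +0.38);  n_1 = (+0.1064, +0.9943)
edge 4: e_4 = (+2.84, +0.63);  n_4 = (+0.2166, -0.9763)
∠(n_1, n_4) = 161.38°
δ = |180° − 161.38°| = 18.62°
18.62° ≤ 2α = 22.62°  →  valid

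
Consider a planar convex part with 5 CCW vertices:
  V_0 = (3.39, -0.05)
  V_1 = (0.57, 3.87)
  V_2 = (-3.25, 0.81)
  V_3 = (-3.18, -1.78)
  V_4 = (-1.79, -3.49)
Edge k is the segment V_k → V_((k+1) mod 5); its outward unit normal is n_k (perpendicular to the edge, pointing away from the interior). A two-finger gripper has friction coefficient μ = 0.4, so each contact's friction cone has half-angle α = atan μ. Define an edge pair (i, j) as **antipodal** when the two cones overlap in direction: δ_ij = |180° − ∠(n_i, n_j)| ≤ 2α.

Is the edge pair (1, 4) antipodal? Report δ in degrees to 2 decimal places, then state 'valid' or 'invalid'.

α = atan 0.4 = 21.80°;  2α = 43.60°
edge 1: e_1 = (-3.82, -3.06);  n_1 = (-0.6252, +0.7805)
edge 4: e_4 = (+5.18, +3.44);  n_4 = (+0.5532, -0.8330)
∠(n_1, n_4) = 174.89°
δ = |180° − 174.89°| = 5.11°
5.11° ≤ 2α = 43.60°  →  valid

δ = 5.11°, valid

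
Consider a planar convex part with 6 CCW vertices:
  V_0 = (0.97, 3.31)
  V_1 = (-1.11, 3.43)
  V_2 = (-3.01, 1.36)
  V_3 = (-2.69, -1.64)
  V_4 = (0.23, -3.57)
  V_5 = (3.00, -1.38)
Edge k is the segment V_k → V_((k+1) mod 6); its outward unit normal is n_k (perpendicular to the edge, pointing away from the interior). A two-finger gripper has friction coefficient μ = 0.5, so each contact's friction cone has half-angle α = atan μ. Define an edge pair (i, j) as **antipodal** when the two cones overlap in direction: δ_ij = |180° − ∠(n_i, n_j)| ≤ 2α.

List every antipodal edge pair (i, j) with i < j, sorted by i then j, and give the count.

count = 5; pairs: (0,3), (0,4), (1,4), (2,5), (3,5)

α = atan 0.5 = 26.57°;  2α = 53.13°
n_0 = (+0.0576, +0.9983)
n_1 = (-0.7367, +0.6762)
n_2 = (-0.9944, -0.1061)
n_3 = (-0.5514, -0.8342)
n_4 = (+0.6202, -0.7844)
n_5 = (+0.9177, +0.3972)
  (0,1): δ = 129.25°  ·
  (0,2): δ = 80.61°  ·
  (0,3): δ = 30.16°  ✓
  (0,4): δ = 41.63°  ✓
  (0,5): δ = 116.71°  ·
  (1,2): δ = 131.36°  ·
  (1,3): δ = 80.92°  ·
  (1,4): δ = 9.12°  ✓
  (1,5): δ = 65.95°  ·
  (2,3): δ = 129.55°  ·
  (2,4): δ = 57.76°  ·
  (2,5): δ = 17.32°  ✓
  (3,4): δ = 108.21°  ·
  (3,5): δ = 33.13°  ✓
  (4,5): δ = 104.93°  ·
antipodal pairs: 5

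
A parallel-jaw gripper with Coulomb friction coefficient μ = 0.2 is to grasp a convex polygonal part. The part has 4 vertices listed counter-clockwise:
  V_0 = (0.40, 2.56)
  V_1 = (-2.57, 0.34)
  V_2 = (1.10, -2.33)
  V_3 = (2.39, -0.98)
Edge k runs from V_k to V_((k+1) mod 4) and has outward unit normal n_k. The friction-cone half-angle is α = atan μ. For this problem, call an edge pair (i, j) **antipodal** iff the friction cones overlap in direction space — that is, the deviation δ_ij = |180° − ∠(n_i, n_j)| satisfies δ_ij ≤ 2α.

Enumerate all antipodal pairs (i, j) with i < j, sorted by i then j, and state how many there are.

count = 1; pairs: (0,2)

α = atan 0.2 = 11.31°;  2α = 22.62°
n_0 = (-0.5987, +0.8010)
n_1 = (-0.5883, -0.8086)
n_2 = (+0.7230, -0.6909)
n_3 = (+0.8717, +0.4900)
  (0,1): δ = 72.81°  ·
  (0,2): δ = 9.52°  ✓
  (0,3): δ = 82.57°  ·
  (1,2): δ = 97.66°  ·
  (1,3): δ = 24.62°  ·
  (2,3): δ = 106.96°  ·
antipodal pairs: 1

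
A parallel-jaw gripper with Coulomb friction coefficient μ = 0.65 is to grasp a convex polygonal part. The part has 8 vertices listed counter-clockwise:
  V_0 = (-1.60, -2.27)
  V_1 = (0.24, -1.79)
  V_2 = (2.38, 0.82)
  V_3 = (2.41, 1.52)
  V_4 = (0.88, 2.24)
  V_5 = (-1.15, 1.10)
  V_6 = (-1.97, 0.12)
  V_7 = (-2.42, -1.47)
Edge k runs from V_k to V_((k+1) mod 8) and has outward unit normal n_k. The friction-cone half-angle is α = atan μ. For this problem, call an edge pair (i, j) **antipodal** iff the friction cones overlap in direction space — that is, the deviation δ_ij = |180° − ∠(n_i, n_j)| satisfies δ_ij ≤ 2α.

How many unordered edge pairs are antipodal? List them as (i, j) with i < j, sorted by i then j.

count = 12; pairs: (0,3), (0,4), (0,5), (0,6), (1,4), (1,5), (1,6), (2,4), (2,5), (2,6), (2,7), (3,7)

α = atan 0.65 = 33.02°;  2α = 66.05°
n_0 = (+0.2524, -0.9676)
n_1 = (+0.7733, -0.6340)
n_2 = (+0.9991, -0.0428)
n_3 = (+0.4258, +0.9048)
n_4 = (-0.4896, +0.8719)
n_5 = (-0.7669, +0.6417)
n_6 = (-0.9622, +0.2723)
n_7 = (-0.6983, -0.7158)
  (0,1): δ = 143.97°  ·
  (0,2): δ = 107.07°  ·
  (0,3): δ = 39.82°  ✓
  (0,4): δ = 14.70°  ✓
  (0,5): δ = 35.46°  ✓
  (0,6): δ = 59.58°  ✓
  (0,7): δ = 121.09°  ·
  (1,2): δ = 143.10°  ·
  (1,3): δ = 75.85°  ·
  (1,4): δ = 21.33°  ✓
  (1,5): δ = 0.57°  ✓
  (1,6): δ = 23.55°  ✓
  (1,7): δ = 85.06°  ·
  (2,3): δ = 112.75°  ·
  (2,4): δ = 58.23°  ✓
  (2,5): δ = 37.47°  ✓
  (2,6): δ = 13.35°  ✓
  (2,7): δ = 48.16°  ✓
  (3,4): δ = 125.48°  ·
  (3,5): δ = 104.72°  ·
  (3,6): δ = 80.60°  ·
  (3,7): δ = 19.09°  ✓
  (4,5): δ = 159.24°  ·
  (4,6): δ = 135.12°  ·
  (4,7): δ = 73.61°  ·
  (5,6): δ = 155.88°  ·
  (5,7): δ = 94.37°  ·
  (6,7): δ = 118.49°  ·
antipodal pairs: 12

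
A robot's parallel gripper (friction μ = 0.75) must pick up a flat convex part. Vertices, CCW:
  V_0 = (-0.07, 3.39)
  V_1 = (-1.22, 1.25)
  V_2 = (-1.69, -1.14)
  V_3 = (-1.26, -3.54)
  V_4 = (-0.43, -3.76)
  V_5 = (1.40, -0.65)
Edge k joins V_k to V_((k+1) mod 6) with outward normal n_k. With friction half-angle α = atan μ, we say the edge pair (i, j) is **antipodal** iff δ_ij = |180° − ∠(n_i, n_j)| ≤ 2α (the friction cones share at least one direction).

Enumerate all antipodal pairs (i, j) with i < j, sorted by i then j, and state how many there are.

count = 7; pairs: (0,4), (0,5), (1,4), (1,5), (2,4), (2,5), (3,5)

α = atan 0.75 = 36.87°;  2α = 73.74°
n_0 = (-0.8809, +0.4734)
n_1 = (-0.9812, +0.1930)
n_2 = (-0.9843, -0.1764)
n_3 = (-0.2562, -0.9666)
n_4 = (+0.8619, -0.5071)
n_5 = (+0.9397, +0.3419)
  (0,1): δ = 162.87°  ·
  (0,2): δ = 141.59°  ·
  (0,3): δ = 76.59°  ·
  (0,4): δ = 2.22°  ✓
  (0,5): δ = 48.25°  ✓
  (1,2): δ = 158.72°  ·
  (1,3): δ = 93.72°  ·
  (1,4): δ = 19.35°  ✓
  (1,5): δ = 31.12°  ✓
  (2,3): δ = 115.00°  ·
  (2,4): δ = 40.63°  ✓
  (2,5): δ = 9.84°  ✓
  (3,4): δ = 105.63°  ·
  (3,5): δ = 55.16°  ✓
  (4,5): δ = 129.53°  ·
antipodal pairs: 7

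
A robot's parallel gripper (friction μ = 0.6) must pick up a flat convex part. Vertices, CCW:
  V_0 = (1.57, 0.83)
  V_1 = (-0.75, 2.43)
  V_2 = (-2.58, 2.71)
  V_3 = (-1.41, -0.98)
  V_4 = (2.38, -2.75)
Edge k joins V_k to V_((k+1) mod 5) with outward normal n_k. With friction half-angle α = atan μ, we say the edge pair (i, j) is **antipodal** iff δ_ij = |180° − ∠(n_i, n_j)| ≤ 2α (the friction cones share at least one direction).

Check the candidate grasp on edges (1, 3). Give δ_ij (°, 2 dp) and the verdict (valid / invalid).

α = atan 0.6 = 30.96°;  2α = 61.93°
edge 1: e_1 = (-1.83, +0.28);  n_1 = (+0.1512, +0.9885)
edge 3: e_3 = (+3.79, -1.77);  n_3 = (-0.4231, -0.9061)
∠(n_1, n_3) = 163.67°
δ = |180° − 163.67°| = 16.33°
16.33° ≤ 2α = 61.93°  →  valid

δ = 16.33°, valid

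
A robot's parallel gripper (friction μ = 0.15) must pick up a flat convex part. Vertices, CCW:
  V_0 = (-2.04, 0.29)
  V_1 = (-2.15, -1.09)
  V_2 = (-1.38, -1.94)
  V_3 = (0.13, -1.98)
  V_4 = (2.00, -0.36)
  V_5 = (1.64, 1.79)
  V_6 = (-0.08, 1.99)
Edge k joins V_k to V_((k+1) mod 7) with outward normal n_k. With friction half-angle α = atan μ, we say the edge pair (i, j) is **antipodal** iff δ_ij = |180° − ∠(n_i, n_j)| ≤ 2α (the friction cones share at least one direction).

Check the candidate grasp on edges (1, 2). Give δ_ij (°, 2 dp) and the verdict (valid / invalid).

δ = 133.69°, invalid

α = atan 0.15 = 8.53°;  2α = 17.06°
edge 1: e_1 = (+0.77, -0.85);  n_1 = (-0.7411, -0.6714)
edge 2: e_2 = (+1.51, -0.04);  n_2 = (-0.0265, -0.9996)
∠(n_1, n_2) = 46.31°
δ = |180° − 46.31°| = 133.69°
133.69° > 2α = 17.06°  →  invalid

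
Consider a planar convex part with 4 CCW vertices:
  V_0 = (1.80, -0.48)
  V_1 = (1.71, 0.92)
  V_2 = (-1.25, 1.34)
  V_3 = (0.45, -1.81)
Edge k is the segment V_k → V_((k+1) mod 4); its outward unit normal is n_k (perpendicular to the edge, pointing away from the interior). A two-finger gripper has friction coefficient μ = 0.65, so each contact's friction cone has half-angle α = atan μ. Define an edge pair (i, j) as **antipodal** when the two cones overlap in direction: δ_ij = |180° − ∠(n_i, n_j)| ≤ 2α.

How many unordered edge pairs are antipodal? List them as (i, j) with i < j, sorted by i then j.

count = 3; pairs: (0,2), (1,2), (1,3)

α = atan 0.65 = 33.02°;  2α = 66.05°
n_0 = (+0.9979, +0.0642)
n_1 = (+0.1405, +0.9901)
n_2 = (-0.8800, -0.4749)
n_3 = (+0.7018, -0.7124)
  (0,1): δ = 101.75°  ·
  (0,2): δ = 24.68°  ✓
  (0,3): δ = 130.89°  ·
  (1,2): δ = 53.57°  ✓
  (1,3): δ = 52.65°  ✓
  (2,3): δ = 73.78°  ·
antipodal pairs: 3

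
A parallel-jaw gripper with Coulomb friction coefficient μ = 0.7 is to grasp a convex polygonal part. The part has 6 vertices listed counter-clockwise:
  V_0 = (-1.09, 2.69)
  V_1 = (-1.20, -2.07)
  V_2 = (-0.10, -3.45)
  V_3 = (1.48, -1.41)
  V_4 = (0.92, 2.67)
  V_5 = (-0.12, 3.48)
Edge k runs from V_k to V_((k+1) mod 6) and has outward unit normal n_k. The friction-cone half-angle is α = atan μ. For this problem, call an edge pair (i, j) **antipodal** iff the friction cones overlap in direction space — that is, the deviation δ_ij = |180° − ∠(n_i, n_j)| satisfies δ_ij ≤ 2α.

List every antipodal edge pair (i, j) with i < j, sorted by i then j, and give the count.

count = 7; pairs: (0,2), (0,3), (0,4), (1,3), (1,4), (2,5), (3,5)

α = atan 0.7 = 34.99°;  2α = 69.98°
n_0 = (-0.9997, +0.0231)
n_1 = (-0.7820, -0.6233)
n_2 = (+0.7906, -0.6123)
n_3 = (+0.9907, +0.1360)
n_4 = (+0.6145, +0.7889)
n_5 = (-0.6315, +0.7754)
  (0,1): δ = 140.12°  ·
  (0,2): δ = 36.43°  ✓
  (0,3): δ = 9.14°  ✓
  (0,4): δ = 53.41°  ✓
  (0,5): δ = 130.48°  ·
  (1,2): δ = 76.32°  ·
  (1,3): δ = 30.74°  ✓
  (1,4): δ = 13.53°  ✓
  (1,5): δ = 90.60°  ·
  (2,3): δ = 134.43°  ·
  (2,4): δ = 90.15°  ·
  (2,5): δ = 13.08°  ✓
  (3,4): δ = 135.73°  ·
  (3,5): δ = 58.65°  ✓
  (4,5): δ = 102.93°  ·
antipodal pairs: 7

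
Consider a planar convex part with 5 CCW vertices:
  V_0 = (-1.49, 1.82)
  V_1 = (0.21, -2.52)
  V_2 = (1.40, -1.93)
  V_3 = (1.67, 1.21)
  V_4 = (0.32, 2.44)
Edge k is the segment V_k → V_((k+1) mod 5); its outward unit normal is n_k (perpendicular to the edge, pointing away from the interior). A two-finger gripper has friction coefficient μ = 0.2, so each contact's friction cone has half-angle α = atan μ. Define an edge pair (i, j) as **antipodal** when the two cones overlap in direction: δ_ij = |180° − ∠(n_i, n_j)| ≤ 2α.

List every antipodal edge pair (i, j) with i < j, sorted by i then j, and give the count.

α = atan 0.2 = 11.31°;  2α = 22.62°
n_0 = (-0.9311, -0.3647)
n_1 = (+0.4442, -0.8959)
n_2 = (+0.9963, -0.0857)
n_3 = (+0.6735, +0.7392)
n_4 = (-0.3241, +0.9460)
  (0,1): δ = 85.02°  ·
  (0,2): δ = 26.31°  ·
  (0,3): δ = 26.27°  ·
  (0,4): δ = 87.52°  ·
  (1,2): δ = 121.29°  ·
  (1,3): δ = 68.71°  ·
  (1,4): δ = 7.46°  ✓
  (2,3): δ = 127.42°  ·
  (2,4): δ = 66.18°  ·
  (3,4): δ = 118.75°  ·
antipodal pairs: 1

count = 1; pairs: (1,4)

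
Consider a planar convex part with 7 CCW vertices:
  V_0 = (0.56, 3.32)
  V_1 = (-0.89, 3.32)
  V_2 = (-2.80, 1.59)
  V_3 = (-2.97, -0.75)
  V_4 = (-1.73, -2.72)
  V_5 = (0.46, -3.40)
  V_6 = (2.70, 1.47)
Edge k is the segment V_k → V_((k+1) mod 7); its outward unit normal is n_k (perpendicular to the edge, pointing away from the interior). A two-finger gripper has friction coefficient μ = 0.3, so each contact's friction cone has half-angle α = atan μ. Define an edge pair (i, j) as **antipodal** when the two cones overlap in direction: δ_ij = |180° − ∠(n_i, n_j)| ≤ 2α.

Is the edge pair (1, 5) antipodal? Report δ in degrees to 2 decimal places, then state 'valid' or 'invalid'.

δ = 23.13°, valid

α = atan 0.3 = 16.70°;  2α = 33.40°
edge 1: e_1 = (-1.91, -1.73);  n_1 = (-0.6713, +0.7412)
edge 5: e_5 = (+2.24, +4.87);  n_5 = (+0.9085, -0.4179)
∠(n_1, n_5) = 156.87°
δ = |180° − 156.87°| = 23.13°
23.13° ≤ 2α = 33.40°  →  valid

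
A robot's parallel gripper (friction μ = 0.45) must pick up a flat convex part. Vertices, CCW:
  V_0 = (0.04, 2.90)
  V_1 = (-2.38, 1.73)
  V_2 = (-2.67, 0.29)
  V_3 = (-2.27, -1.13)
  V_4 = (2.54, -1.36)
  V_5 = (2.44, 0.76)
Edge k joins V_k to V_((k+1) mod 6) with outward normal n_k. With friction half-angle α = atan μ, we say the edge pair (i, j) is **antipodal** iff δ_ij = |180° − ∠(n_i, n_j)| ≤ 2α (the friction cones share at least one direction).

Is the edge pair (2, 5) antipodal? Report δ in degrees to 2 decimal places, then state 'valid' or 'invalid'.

δ = 32.55°, valid

α = atan 0.45 = 24.23°;  2α = 48.46°
edge 2: e_2 = (+0.40, -1.42);  n_2 = (-0.9625, -0.2711)
edge 5: e_5 = (-2.40, +2.14);  n_5 = (+0.6655, +0.7464)
∠(n_2, n_5) = 147.45°
δ = |180° − 147.45°| = 32.55°
32.55° ≤ 2α = 48.46°  →  valid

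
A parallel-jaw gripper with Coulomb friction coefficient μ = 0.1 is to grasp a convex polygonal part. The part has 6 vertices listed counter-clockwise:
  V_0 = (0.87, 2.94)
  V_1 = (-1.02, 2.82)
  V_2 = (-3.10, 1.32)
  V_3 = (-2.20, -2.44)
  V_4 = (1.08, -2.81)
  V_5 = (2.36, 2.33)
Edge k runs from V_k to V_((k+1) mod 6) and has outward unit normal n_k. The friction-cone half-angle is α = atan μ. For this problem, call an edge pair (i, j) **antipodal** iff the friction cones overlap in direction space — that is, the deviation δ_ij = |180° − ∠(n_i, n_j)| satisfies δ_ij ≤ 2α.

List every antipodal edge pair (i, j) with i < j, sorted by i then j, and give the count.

count = 1; pairs: (0,3)

α = atan 0.1 = 5.71°;  2α = 11.42°
n_0 = (-0.0634, +0.9980)
n_1 = (-0.5849, +0.8111)
n_2 = (-0.9725, -0.2328)
n_3 = (-0.1121, -0.9937)
n_4 = (+0.9704, -0.2416)
n_5 = (+0.3789, +0.9254)
  (0,1): δ = 147.84°  ·
  (0,2): δ = 80.17°  ·
  (0,3): δ = 10.07°  ✓
  (0,4): δ = 72.38°  ·
  (0,5): δ = 154.10°  ·
  (1,2): δ = 112.34°  ·
  (1,3): δ = 42.23°  ·
  (1,4): δ = 40.22°  ·
  (1,5): δ = 121.94°  ·
  (2,3): δ = 109.90°  ·
  (2,4): δ = 27.44°  ·
  (2,5): δ = 54.27°  ·
  (3,4): δ = 97.55°  ·
  (3,5): δ = 15.83°  ·
  (4,5): δ = 98.28°  ·
antipodal pairs: 1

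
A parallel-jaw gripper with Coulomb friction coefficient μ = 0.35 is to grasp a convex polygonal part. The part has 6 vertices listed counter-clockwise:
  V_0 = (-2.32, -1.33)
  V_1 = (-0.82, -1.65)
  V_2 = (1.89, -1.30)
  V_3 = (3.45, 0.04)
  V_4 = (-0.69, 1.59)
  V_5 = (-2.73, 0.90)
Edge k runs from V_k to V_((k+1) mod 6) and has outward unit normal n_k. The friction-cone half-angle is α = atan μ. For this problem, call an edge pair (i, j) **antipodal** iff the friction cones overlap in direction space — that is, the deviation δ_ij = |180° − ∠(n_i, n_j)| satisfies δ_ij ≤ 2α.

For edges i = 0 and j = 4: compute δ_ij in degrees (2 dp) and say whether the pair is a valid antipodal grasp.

δ = 30.73°, valid

α = atan 0.35 = 19.29°;  2α = 38.58°
edge 0: e_0 = (+1.50, -0.32);  n_0 = (-0.2086, -0.9780)
edge 4: e_4 = (-2.04, -0.69);  n_4 = (-0.3204, +0.9473)
∠(n_0, n_4) = 149.27°
δ = |180° − 149.27°| = 30.73°
30.73° ≤ 2α = 38.58°  →  valid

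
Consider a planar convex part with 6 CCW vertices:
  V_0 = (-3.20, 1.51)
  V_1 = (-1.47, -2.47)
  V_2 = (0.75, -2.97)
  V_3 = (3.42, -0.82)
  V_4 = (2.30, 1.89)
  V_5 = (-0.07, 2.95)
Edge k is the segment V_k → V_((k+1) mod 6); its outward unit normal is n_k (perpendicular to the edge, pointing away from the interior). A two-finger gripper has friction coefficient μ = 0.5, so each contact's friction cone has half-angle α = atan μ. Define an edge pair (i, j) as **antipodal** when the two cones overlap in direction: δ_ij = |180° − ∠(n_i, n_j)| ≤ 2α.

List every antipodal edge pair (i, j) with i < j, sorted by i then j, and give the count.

α = atan 0.5 = 26.57°;  2α = 53.13°
n_0 = (-0.9171, -0.3986)
n_1 = (-0.2197, -0.9756)
n_2 = (+0.6272, -0.7789)
n_3 = (+0.9242, +0.3820)
n_4 = (+0.4083, +0.9129)
n_5 = (-0.4180, +0.9085)
  (0,1): δ = 126.19°  ·
  (0,2): δ = 74.65°  ·
  (0,3): δ = 1.04°  ✓
  (0,4): δ = 42.41°  ✓
  (0,5): δ = 91.21°  ·
  (1,2): δ = 128.46°  ·
  (1,3): δ = 54.85°  ·
  (1,4): δ = 11.40°  ✓
  (1,5): δ = 37.40°  ✓
  (2,3): δ = 106.39°  ·
  (2,4): δ = 62.94°  ·
  (2,5): δ = 14.14°  ✓
  (3,4): δ = 136.55°  ·
  (3,5): δ = 87.75°  ·
  (4,5): δ = 131.20°  ·
antipodal pairs: 5

count = 5; pairs: (0,3), (0,4), (1,4), (1,5), (2,5)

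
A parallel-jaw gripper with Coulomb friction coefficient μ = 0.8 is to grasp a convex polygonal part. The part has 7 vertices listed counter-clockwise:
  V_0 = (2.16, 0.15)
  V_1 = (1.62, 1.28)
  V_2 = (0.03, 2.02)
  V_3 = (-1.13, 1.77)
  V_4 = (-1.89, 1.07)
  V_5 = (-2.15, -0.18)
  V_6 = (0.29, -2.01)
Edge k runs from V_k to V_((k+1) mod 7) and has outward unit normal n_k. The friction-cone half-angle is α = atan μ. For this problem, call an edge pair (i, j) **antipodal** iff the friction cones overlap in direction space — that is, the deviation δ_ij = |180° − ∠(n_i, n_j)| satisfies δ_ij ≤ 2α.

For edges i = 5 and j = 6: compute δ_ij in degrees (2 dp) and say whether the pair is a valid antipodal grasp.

δ = 94.01°, invalid

α = atan 0.8 = 38.66°;  2α = 77.32°
edge 5: e_5 = (+2.44, -1.83);  n_5 = (-0.6000, -0.8000)
edge 6: e_6 = (+1.87, +2.16);  n_6 = (+0.7560, -0.6545)
∠(n_5, n_6) = 85.99°
δ = |180° − 85.99°| = 94.01°
94.01° > 2α = 77.32°  →  invalid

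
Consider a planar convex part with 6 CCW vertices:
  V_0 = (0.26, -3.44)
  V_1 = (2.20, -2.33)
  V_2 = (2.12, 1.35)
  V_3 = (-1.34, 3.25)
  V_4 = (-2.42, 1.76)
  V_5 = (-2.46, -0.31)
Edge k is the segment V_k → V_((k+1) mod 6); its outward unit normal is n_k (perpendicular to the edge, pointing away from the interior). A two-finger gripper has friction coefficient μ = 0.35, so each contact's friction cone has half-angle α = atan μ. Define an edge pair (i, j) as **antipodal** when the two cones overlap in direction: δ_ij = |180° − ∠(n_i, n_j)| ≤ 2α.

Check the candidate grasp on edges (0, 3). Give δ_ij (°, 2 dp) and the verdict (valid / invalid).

δ = 24.29°, valid

α = atan 0.35 = 19.29°;  2α = 38.58°
edge 0: e_0 = (+1.94, +1.11);  n_0 = (+0.4966, -0.8680)
edge 3: e_3 = (-1.08, -1.49);  n_3 = (-0.8097, +0.5869)
∠(n_0, n_3) = 155.71°
δ = |180° − 155.71°| = 24.29°
24.29° ≤ 2α = 38.58°  →  valid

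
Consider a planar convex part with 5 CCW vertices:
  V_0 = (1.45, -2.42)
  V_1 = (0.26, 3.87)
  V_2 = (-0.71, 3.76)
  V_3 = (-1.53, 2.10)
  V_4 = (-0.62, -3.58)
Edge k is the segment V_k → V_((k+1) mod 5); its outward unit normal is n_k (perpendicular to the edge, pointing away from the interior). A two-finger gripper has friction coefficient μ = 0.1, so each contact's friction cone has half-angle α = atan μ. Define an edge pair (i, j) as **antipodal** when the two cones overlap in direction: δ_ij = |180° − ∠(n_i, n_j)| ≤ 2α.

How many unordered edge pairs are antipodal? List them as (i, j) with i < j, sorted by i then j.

count = 1; pairs: (0,3)

α = atan 0.1 = 5.71°;  2α = 11.42°
n_0 = (+0.9826, +0.1859)
n_1 = (-0.1127, +0.9936)
n_2 = (-0.8966, +0.4429)
n_3 = (-0.9874, -0.1582)
n_4 = (+0.4889, -0.8724)
  (0,1): δ = 94.24°  ·
  (0,2): δ = 37.00°  ·
  (0,3): δ = 1.61°  ✓
  (0,4): δ = 108.55°  ·
  (1,2): δ = 122.76°  ·
  (1,3): δ = 87.37°  ·
  (1,4): δ = 22.80°  ·
  (2,3): δ = 144.61°  ·
  (2,4): δ = 34.45°  ·
  (3,4): δ = 69.84°  ·
antipodal pairs: 1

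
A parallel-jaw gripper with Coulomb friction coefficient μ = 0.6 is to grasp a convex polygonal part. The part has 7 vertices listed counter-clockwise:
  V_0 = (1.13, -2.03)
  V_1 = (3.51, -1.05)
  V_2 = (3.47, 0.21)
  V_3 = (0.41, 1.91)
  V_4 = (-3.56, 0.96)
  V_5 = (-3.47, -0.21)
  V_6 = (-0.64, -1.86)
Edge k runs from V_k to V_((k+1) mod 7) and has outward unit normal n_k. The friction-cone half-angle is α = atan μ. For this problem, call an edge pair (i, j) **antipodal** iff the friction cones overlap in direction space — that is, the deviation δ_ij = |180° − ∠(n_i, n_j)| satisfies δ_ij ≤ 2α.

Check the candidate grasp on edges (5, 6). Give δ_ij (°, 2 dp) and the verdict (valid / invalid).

δ = 155.24°, invalid

α = atan 0.6 = 30.96°;  2α = 61.93°
edge 5: e_5 = (+2.83, -1.65);  n_5 = (-0.5037, -0.8639)
edge 6: e_6 = (+1.77, -0.17);  n_6 = (-0.0956, -0.9954)
∠(n_5, n_6) = 24.76°
δ = |180° − 24.76°| = 155.24°
155.24° > 2α = 61.93°  →  invalid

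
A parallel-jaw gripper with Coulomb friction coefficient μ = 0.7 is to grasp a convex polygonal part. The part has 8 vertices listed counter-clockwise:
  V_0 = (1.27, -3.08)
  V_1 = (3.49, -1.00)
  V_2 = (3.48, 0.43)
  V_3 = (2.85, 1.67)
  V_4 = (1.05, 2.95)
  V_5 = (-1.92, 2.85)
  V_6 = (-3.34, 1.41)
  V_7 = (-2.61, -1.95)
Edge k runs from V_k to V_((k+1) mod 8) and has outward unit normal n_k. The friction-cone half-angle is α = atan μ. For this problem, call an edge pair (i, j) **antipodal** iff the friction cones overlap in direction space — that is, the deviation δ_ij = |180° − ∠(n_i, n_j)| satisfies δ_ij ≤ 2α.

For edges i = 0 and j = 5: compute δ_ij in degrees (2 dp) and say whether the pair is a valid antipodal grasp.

α = atan 0.7 = 34.99°;  2α = 69.98°
edge 0: e_0 = (+2.22, +2.08);  n_0 = (+0.6837, -0.7297)
edge 5: e_5 = (-1.42, -1.44);  n_5 = (-0.7120, +0.7021)
∠(n_0, n_5) = 177.73°
δ = |180° − 177.73°| = 2.27°
2.27° ≤ 2α = 69.98°  →  valid

δ = 2.27°, valid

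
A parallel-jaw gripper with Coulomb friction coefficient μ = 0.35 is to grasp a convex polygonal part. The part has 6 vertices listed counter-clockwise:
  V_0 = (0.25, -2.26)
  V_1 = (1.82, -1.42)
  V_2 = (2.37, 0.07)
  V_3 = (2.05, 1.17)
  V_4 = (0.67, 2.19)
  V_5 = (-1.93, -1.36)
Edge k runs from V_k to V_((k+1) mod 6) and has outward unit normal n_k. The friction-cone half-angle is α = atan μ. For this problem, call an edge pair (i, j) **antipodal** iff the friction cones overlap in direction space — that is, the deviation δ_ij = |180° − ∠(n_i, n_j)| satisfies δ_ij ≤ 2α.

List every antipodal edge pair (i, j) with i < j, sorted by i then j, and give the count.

α = atan 0.35 = 19.29°;  2α = 38.58°
n_0 = (+0.4718, -0.8817)
n_1 = (+0.9381, -0.3463)
n_2 = (+0.9602, +0.2793)
n_3 = (+0.5944, +0.8042)
n_4 = (-0.8068, +0.5909)
n_5 = (-0.3816, -0.9243)
  (0,1): δ = 138.41°  ·
  (0,2): δ = 101.93°  ·
  (0,3): δ = 64.62°  ·
  (0,4): δ = 25.63°  ✓
  (0,5): δ = 129.42°  ·
  (1,2): δ = 143.52°  ·
  (1,3): δ = 106.21°  ·
  (1,4): δ = 15.96°  ✓
  (1,5): δ = 87.83°  ·
  (2,3): δ = 142.69°  ·
  (2,4): δ = 52.44°  ·
  (2,5): δ = 51.35°  ·
  (3,4): δ = 89.75°  ·
  (3,5): δ = 14.04°  ✓
  (4,5): δ = 76.21°  ·
antipodal pairs: 3

count = 3; pairs: (0,4), (1,4), (3,5)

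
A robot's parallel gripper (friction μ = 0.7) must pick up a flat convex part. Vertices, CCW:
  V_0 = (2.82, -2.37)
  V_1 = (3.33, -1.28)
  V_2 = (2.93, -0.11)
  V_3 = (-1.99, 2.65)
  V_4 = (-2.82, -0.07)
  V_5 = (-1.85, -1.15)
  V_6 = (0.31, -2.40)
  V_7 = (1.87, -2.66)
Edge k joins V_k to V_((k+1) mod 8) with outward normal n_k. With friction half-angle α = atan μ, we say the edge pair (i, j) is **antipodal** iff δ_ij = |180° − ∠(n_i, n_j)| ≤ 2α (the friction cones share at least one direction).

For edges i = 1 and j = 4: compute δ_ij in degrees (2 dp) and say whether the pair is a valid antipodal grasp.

α = atan 0.7 = 34.99°;  2α = 69.98°
edge 1: e_1 = (-0.40, +1.17);  n_1 = (+0.9462, +0.3235)
edge 4: e_4 = (+0.97, -1.08);  n_4 = (-0.7440, -0.6682)
∠(n_1, n_4) = 156.95°
δ = |180° − 156.95°| = 23.05°
23.05° ≤ 2α = 69.98°  →  valid

δ = 23.05°, valid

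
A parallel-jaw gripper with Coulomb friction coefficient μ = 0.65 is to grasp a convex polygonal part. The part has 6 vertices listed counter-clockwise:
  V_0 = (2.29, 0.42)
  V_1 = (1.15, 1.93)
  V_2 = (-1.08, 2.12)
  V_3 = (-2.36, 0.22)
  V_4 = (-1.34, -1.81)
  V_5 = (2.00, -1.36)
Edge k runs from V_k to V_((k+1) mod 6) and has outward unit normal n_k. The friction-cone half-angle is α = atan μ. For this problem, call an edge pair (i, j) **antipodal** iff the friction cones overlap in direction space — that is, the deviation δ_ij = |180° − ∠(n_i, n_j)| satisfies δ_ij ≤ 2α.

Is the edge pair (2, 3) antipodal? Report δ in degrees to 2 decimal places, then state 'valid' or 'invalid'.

α = atan 0.65 = 33.02°;  2α = 66.05°
edge 2: e_2 = (-1.28, -1.90);  n_2 = (-0.8294, +0.5587)
edge 3: e_3 = (+1.02, -2.03);  n_3 = (-0.8935, -0.4490)
∠(n_2, n_3) = 60.65°
δ = |180° − 60.65°| = 119.35°
119.35° > 2α = 66.05°  →  invalid

δ = 119.35°, invalid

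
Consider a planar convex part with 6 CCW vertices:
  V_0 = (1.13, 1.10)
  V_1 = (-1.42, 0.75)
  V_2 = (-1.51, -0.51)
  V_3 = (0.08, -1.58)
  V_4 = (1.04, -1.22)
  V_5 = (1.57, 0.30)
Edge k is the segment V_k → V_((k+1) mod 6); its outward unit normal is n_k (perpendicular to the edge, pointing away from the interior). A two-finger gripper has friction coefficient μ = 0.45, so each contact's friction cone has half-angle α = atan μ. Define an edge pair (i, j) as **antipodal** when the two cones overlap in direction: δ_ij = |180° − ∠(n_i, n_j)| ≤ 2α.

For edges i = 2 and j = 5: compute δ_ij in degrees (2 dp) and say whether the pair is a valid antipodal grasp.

α = atan 0.45 = 24.23°;  2α = 48.46°
edge 2: e_2 = (+1.59, -1.07);  n_2 = (-0.5583, -0.8296)
edge 5: e_5 = (-0.44, +0.80);  n_5 = (+0.8762, +0.4819)
∠(n_2, n_5) = 152.75°
δ = |180° − 152.75°| = 27.25°
27.25° ≤ 2α = 48.46°  →  valid

δ = 27.25°, valid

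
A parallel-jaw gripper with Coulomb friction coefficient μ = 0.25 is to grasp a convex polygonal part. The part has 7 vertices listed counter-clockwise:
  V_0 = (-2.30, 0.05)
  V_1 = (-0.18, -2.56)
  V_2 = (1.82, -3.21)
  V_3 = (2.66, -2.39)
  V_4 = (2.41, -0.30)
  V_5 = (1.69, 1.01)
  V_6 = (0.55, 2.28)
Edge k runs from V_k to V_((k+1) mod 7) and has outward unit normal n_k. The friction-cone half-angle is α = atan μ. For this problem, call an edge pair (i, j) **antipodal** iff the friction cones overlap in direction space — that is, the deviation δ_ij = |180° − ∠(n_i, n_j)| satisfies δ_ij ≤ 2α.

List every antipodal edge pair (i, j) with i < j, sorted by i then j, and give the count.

count = 3; pairs: (0,4), (0,5), (2,6)

α = atan 0.25 = 14.04°;  2α = 28.07°
n_0 = (-0.7762, -0.6305)
n_1 = (-0.3091, -0.9510)
n_2 = (+0.6985, -0.7156)
n_3 = (+0.9929, +0.1188)
n_4 = (+0.8764, +0.4817)
n_5 = (+0.7442, +0.6680)
n_6 = (-0.6162, +0.7876)
  (0,1): δ = 147.09°  ·
  (0,2): δ = 84.78°  ·
  (0,3): δ = 32.26°  ·
  (0,4): δ = 10.29°  ✓
  (0,5): δ = 2.83°  ✓
  (0,6): δ = 88.96°  ·
  (1,2): δ = 117.69°  ·
  (1,3): δ = 65.17°  ·
  (1,4): δ = 43.20°  ·
  (1,5): δ = 30.08°  ·
  (1,6): δ = 56.05°  ·
  (2,3): δ = 127.49°  ·
  (2,4): δ = 105.52°  ·
  (2,5): δ = 92.40°  ·
  (2,6): δ = 6.27°  ✓
  (3,4): δ = 158.03°  ·
  (3,5): δ = 144.91°  ·
  (3,6): δ = 58.78°  ·
  (4,5): δ = 166.88°  ·
  (4,6): δ = 80.75°  ·
  (5,6): δ = 93.87°  ·
antipodal pairs: 3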